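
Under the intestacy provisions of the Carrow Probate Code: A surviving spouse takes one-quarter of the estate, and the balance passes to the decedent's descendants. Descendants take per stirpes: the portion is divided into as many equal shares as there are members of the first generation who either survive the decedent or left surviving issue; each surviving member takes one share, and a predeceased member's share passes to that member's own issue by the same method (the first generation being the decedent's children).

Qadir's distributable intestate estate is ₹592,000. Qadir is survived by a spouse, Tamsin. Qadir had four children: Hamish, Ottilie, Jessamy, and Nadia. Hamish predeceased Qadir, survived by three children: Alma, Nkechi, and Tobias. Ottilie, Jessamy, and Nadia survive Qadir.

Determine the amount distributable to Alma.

Tamsin takes one-quarter of ₹592,000 = ₹148,000. The remaining ₹444,000 passes to the descendants.
The descendants' portion (₹444,000) is divided into 4 shares of ₹111,000: Ottilie, Jessamy, and Nadia each take ₹111,000; Hamish's ₹111,000 share passes to Hamish's issue.
Hamish's share (₹111,000) is divided into 3 shares of ₹37,000: Alma, Nkechi, and Tobias each take ₹37,000.

Alma receives ₹37,000.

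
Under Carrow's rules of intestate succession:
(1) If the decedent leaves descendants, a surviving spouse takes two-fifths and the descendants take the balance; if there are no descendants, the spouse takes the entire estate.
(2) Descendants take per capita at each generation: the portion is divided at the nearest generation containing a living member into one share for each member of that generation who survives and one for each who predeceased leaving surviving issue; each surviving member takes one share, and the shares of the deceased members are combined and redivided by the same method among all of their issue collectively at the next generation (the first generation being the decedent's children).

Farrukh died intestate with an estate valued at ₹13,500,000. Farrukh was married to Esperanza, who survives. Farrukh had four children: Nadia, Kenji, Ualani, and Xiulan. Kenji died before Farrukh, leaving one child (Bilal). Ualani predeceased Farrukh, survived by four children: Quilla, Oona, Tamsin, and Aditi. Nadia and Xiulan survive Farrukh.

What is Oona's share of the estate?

Esperanza takes two-fifths of ₹13,500,000 = ₹5,400,000. The remaining ₹8,100,000 passes to the descendants.
The descendants' portion (₹8,100,000) is divided at the children's generation into 4 shares of ₹2,025,000. Nadia and Xiulan each take ₹2,025,000. The 2 shares of the deceased (Kenji and Ualani) are combined into a pool of ₹4,050,000.
That pool (₹4,050,000) is divided at the grandchildren's generation equally among Bilal, Quilla, Oona, Tamsin, and Aditi: ₹810,000 each.

Oona receives ₹810,000.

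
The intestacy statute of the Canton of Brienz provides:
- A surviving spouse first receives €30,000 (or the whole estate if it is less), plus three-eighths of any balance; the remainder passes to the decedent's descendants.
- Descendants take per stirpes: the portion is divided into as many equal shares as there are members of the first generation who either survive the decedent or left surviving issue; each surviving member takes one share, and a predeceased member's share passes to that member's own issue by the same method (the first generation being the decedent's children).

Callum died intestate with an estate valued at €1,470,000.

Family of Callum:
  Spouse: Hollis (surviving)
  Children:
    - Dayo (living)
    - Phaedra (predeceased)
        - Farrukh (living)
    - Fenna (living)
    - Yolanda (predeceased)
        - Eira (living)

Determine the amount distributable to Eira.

Eira receives €225,000.

Hollis first takes €30,000, leaving a balance of €1,440,000. Hollis then takes three-eighths of the balance (€540,000), for a total of €570,000. The remaining €900,000 passes to the descendants.
The descendants' portion (€900,000) is divided into 4 shares of €225,000: Dayo and Fenna each take €225,000; Phaedra's €225,000 share passes to Phaedra's issue; Yolanda's €225,000 share passes to Yolanda's issue.
Phaedra's share (€225,000) passes entirely to Farrukh.
Yolanda's share (€225,000) passes entirely to Eira.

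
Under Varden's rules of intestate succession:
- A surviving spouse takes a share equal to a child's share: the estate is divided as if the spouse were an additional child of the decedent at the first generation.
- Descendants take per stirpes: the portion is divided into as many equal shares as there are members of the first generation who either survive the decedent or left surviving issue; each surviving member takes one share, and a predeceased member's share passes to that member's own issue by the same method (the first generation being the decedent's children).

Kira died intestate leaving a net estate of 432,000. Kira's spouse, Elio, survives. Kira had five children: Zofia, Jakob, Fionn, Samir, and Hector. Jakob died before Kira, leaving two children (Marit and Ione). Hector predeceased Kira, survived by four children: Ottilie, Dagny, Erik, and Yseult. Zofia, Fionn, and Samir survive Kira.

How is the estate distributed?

Elio: 72,000; Zofia: 72,000; Marit: 36,000; Ione: 36,000; Fionn: 72,000; Samir: 72,000; Ottilie: 18,000; Dagny: 18,000; Erik: 18,000; Yseult: 18,000

The spouse counts as an additional share at the children's level, so there are 6 primary shares of 72,000. Elio takes one such share (72,000).
The children's combined portion (360,000) is divided into 5 shares of 72,000: Zofia, Fionn, and Samir each take 72,000; Jakob's 72,000 share passes to Jakob's issue; Hector's 72,000 share passes to Hector's issue.
Jakob's share (72,000) is divided into 2 shares of 36,000: Marit and Ione each take 36,000.
Hector's share (72,000) is divided into 4 shares of 18,000: Ottilie, Dagny, Erik, and Yseult each take 18,000.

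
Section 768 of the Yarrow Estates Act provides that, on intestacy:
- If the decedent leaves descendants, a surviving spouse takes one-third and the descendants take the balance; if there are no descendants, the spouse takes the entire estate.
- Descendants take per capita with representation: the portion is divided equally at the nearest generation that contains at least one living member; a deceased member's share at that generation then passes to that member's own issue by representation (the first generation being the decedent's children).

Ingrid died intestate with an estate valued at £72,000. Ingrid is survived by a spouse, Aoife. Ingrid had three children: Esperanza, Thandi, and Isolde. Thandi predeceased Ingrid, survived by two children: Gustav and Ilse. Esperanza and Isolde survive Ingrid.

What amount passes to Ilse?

Aoife takes one-third of £72,000 = £24,000. The remaining £48,000 passes to the descendants.
The descendants' portion (£48,000) is divided into 3 shares of £16,000: Esperanza and Isolde each take £16,000; Thandi's £16,000 share passes to Thandi's issue.
Thandi's share (£16,000) is divided into 2 shares of £8,000: Gustav and Ilse each take £8,000.

Ilse receives £8,000.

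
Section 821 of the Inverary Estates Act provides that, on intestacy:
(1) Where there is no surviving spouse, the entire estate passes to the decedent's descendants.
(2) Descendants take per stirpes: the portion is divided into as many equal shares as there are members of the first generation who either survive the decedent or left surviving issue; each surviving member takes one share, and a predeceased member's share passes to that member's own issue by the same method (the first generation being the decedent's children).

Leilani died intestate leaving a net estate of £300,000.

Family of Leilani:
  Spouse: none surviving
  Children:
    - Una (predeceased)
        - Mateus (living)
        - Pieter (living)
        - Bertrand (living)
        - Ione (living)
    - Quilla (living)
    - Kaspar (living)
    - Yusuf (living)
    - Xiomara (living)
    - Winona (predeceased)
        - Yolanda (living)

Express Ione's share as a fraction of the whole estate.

The entire £300,000 passes to the descendants.
That amount (£300,000) is divided into 6 shares of £50,000: Quilla, Kaspar, Yusuf, and Xiomara each take £50,000; Una's £50,000 share passes to Una's issue; Winona's £50,000 share passes to Winona's issue.
Una's share (£50,000) is divided into 4 shares of £12,500: Mateus, Pieter, Bertrand, and Ione each take £12,500.
Winona's share (£50,000) passes entirely to Yolanda.

Ione receives 1/24 of the estate.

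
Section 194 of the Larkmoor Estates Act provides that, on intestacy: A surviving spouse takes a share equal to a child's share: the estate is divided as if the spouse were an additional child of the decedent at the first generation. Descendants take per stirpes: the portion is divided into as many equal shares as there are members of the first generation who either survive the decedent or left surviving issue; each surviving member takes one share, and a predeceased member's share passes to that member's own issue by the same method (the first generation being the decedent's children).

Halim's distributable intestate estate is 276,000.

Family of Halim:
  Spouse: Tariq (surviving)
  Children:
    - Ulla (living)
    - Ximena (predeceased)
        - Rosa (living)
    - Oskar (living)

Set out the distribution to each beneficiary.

The spouse counts as an additional share at the children's level, so there are 4 primary shares of 69,000. Tariq takes one such share (69,000).
The children's combined portion (207,000) is divided into 3 shares of 69,000: Ulla and Oskar each take 69,000; Ximena's 69,000 share passes to Ximena's issue.
Ximena's share (69,000) passes entirely to Rosa.

Tariq: 69,000; Ulla: 69,000; Rosa: 69,000; Oskar: 69,000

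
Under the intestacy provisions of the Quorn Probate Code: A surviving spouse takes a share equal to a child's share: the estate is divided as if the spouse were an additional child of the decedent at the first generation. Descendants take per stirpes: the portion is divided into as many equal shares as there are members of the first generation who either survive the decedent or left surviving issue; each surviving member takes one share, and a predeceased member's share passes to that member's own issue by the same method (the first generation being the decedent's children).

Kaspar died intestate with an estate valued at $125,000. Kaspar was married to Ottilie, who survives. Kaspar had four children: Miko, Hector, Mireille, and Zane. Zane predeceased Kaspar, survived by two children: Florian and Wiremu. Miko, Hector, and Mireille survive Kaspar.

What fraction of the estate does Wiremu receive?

Wiremu receives 1/10 of the estate.

The spouse counts as an additional share at the children's level, so there are 5 primary shares of $25,000. Ottilie takes one such share ($25,000).
The children's combined portion ($100,000) is divided into 4 shares of $25,000: Miko, Hector, and Mireille each take $25,000; Zane's $25,000 share passes to Zane's issue.
Zane's share ($25,000) is divided into 2 shares of $12,500: Florian and Wiremu each take $12,500.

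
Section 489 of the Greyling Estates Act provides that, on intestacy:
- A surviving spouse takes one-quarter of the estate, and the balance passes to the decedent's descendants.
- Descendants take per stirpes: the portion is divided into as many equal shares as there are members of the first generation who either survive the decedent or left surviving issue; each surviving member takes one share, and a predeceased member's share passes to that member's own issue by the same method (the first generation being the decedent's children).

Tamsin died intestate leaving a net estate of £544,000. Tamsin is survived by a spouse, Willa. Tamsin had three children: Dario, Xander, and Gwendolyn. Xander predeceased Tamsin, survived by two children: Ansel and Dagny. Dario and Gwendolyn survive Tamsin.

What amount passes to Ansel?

Ansel receives £68,000.

Willa takes one-quarter of £544,000 = £136,000. The remaining £408,000 passes to the descendants.
The descendants' portion (£408,000) is divided into 3 shares of £136,000: Dario and Gwendolyn each take £136,000; Xander's £136,000 share passes to Xander's issue.
Xander's share (£136,000) is divided into 2 shares of £68,000: Ansel and Dagny each take £68,000.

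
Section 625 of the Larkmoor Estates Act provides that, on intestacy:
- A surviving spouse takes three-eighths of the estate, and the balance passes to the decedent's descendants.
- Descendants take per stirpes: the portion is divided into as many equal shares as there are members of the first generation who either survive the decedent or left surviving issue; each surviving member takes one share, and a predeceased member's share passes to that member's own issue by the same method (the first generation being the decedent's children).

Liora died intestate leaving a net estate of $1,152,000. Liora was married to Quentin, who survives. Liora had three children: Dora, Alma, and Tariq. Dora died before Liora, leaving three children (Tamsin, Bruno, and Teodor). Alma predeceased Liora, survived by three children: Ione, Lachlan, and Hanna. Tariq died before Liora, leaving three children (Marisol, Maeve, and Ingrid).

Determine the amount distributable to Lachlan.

Quentin takes three-eighths of $1,152,000 = $432,000. The remaining $720,000 passes to the descendants.
The descendants' portion ($720,000) is divided into 3 shares of $240,000: Dora's $240,000 share passes to Dora's issue; Alma's $240,000 share passes to Alma's issue; Tariq's $240,000 share passes to Tariq's issue.
Dora's share ($240,000) is divided into 3 shares of $80,000: Tamsin, Bruno, and Teodor each take $80,000.
Alma's share ($240,000) is divided into 3 shares of $80,000: Ione, Lachlan, and Hanna each take $80,000.
Tariq's share ($240,000) is divided into 3 shares of $80,000: Marisol, Maeve, and Ingrid each take $80,000.

Lachlan receives $80,000.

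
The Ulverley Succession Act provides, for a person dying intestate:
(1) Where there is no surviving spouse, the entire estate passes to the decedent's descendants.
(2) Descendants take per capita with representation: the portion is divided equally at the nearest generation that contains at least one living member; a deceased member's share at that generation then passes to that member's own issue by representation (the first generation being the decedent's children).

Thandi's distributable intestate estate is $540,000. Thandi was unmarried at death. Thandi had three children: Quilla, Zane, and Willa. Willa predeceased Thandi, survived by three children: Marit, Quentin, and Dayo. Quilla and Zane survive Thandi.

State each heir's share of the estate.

Quilla: $180,000; Zane: $180,000; Marit: $60,000; Quentin: $60,000; Dayo: $60,000

The entire $540,000 passes to the descendants.
That amount ($540,000) is divided into 3 shares of $180,000: Quilla and Zane each take $180,000; Willa's $180,000 share passes to Willa's issue.
Willa's share ($180,000) is divided into 3 shares of $60,000: Marit, Quentin, and Dayo each take $60,000.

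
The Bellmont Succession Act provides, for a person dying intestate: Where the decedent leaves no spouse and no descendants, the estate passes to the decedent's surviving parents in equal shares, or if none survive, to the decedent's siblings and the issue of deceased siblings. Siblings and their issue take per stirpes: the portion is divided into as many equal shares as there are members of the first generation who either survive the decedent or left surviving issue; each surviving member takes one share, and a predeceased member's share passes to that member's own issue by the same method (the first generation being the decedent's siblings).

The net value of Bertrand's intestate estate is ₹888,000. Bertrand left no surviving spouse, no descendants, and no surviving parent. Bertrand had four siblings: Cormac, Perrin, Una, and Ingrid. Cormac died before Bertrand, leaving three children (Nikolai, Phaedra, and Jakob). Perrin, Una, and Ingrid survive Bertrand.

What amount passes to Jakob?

The entire ₹888,000 passes to the siblings and their issue.
That amount (₹888,000) is divided into 4 shares of ₹222,000: Perrin, Una, and Ingrid each take ₹222,000; Cormac's ₹222,000 share passes to Cormac's issue.
Cormac's share (₹222,000) is divided into 3 shares of ₹74,000: Nikolai, Phaedra, and Jakob each take ₹74,000.

Jakob receives ₹74,000.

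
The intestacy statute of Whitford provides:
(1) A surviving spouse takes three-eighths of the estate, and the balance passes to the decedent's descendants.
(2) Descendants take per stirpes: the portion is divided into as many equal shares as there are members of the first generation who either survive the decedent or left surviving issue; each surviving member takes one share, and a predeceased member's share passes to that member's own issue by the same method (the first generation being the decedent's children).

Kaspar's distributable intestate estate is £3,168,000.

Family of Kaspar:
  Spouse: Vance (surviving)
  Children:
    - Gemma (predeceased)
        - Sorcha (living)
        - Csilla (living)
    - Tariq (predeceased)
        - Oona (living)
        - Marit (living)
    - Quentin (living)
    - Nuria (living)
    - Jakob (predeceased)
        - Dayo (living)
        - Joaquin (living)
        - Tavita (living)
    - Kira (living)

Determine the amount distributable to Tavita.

Vance takes three-eighths of £3,168,000 = £1,188,000. The remaining £1,980,000 passes to the descendants.
The descendants' portion (£1,980,000) is divided into 6 shares of £330,000: Quentin, Nuria, and Kira each take £330,000; Gemma's £330,000 share passes to Gemma's issue; Tariq's £330,000 share passes to Tariq's issue; Jakob's £330,000 share passes to Jakob's issue.
Gemma's share (£330,000) is divided into 2 shares of £165,000: Sorcha and Csilla each take £165,000.
Tariq's share (£330,000) is divided into 2 shares of £165,000: Oona and Marit each take £165,000.
Jakob's share (£330,000) is divided into 3 shares of £110,000: Dayo, Joaquin, and Tavita each take £110,000.

Tavita receives £110,000.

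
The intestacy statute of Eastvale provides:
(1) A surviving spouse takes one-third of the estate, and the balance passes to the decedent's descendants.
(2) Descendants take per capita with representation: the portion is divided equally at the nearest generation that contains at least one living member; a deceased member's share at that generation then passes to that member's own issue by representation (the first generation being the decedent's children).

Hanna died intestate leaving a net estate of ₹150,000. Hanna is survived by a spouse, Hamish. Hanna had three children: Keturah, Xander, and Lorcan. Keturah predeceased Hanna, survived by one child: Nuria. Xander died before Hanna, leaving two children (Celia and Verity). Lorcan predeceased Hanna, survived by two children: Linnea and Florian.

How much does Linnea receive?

Linnea receives ₹20,000.

Hamish takes one-third of ₹150,000 = ₹50,000. The remaining ₹100,000 passes to the descendants.
No child survives, so the initial division is made at the grandchildren's generation.
The descendants' portion (₹100,000) is divided into 5 shares of ₹20,000: Nuria, Celia, Verity, Linnea, and Florian each take ₹20,000.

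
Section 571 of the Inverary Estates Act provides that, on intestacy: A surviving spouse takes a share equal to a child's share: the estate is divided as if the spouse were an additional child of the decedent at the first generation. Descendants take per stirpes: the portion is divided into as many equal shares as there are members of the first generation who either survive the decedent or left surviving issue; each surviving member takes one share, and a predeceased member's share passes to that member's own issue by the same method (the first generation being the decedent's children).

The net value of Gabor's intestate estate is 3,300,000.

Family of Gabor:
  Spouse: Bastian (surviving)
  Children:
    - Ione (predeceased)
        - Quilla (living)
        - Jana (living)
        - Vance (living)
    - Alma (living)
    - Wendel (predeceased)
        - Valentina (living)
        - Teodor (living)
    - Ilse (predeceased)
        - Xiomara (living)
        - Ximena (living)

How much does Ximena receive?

The spouse counts as an additional share at the children's level, so there are 5 primary shares of 660,000. Bastian takes one such share (660,000).
The children's combined portion (2,640,000) is divided into 4 shares of 660,000: Alma takes 660,000; Ione's 660,000 share passes to Ione's issue; Wendel's 660,000 share passes to Wendel's issue; Ilse's 660,000 share passes to Ilse's issue.
Ione's share (660,000) is divided into 3 shares of 220,000: Quilla, Jana, and Vance each take 220,000.
Wendel's share (660,000) is divided into 2 shares of 330,000: Valentina and Teodor each take 330,000.
Ilse's share (660,000) is divided into 2 shares of 330,000: Xiomara and Ximena each take 330,000.

Ximena receives 330,000.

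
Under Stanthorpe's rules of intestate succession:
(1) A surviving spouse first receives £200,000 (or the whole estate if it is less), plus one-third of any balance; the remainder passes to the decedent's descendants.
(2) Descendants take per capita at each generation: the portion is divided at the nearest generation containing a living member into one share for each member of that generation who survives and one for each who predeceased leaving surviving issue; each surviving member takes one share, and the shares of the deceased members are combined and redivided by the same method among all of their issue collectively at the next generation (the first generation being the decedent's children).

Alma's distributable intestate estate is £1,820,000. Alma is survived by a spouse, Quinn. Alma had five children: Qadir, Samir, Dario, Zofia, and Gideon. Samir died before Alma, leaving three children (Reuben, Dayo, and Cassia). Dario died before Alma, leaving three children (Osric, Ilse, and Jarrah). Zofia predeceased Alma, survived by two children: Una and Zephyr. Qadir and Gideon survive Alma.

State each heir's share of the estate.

Quinn first takes £200,000, leaving a balance of £1,620,000. Quinn then takes one-third of the balance (£540,000), for a total of £740,000. The remaining £1,080,000 passes to the descendants.
The descendants' portion (£1,080,000) is divided at the children's generation into 5 shares of £216,000. Qadir and Gideon each take £216,000. The 3 shares of the deceased (Samir, Dario, and Zofia) are combined into a pool of £648,000.
That pool (£648,000) is divided at the grandchildren's generation equally among Reuben, Dayo, Cassia, Osric, Ilse, Jarrah, Una, and Zephyr: £81,000 each.

Quinn: £740,000; Qadir: £216,000; Reuben: £81,000; Dayo: £81,000; Cassia: £81,000; Osric: £81,000; Ilse: £81,000; Jarrah: £81,000; Una: £81,000; Zephyr: £81,000; Gideon: £216,000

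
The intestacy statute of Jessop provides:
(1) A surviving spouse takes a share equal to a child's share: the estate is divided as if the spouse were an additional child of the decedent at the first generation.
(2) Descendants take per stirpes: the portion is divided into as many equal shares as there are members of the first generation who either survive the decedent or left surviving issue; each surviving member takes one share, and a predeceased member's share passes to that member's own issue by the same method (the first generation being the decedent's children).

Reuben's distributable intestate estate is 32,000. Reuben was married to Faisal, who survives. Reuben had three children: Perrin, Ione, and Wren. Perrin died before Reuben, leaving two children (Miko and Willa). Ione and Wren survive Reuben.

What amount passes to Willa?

Willa receives 4,000.

The spouse counts as an additional share at the children's level, so there are 4 primary shares of 8,000. Faisal takes one such share (8,000).
The children's combined portion (24,000) is divided into 3 shares of 8,000: Ione and Wren each take 8,000; Perrin's 8,000 share passes to Perrin's issue.
Perrin's share (8,000) is divided into 2 shares of 4,000: Miko and Willa each take 4,000.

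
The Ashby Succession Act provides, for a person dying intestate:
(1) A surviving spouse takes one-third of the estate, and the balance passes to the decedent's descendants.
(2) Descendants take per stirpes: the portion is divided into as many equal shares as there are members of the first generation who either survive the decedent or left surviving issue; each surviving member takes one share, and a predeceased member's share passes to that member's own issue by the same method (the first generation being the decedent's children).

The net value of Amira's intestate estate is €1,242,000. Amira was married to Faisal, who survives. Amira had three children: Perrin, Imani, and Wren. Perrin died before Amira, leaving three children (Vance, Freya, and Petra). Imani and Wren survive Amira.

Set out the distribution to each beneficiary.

Faisal: €414,000; Vance: €92,000; Freya: €92,000; Petra: €92,000; Imani: €276,000; Wren: €276,000

Faisal takes one-third of €1,242,000 = €414,000. The remaining €828,000 passes to the descendants.
The descendants' portion (€828,000) is divided into 3 shares of €276,000: Imani and Wren each take €276,000; Perrin's €276,000 share passes to Perrin's issue.
Perrin's share (€276,000) is divided into 3 shares of €92,000: Vance, Freya, and Petra each take €92,000.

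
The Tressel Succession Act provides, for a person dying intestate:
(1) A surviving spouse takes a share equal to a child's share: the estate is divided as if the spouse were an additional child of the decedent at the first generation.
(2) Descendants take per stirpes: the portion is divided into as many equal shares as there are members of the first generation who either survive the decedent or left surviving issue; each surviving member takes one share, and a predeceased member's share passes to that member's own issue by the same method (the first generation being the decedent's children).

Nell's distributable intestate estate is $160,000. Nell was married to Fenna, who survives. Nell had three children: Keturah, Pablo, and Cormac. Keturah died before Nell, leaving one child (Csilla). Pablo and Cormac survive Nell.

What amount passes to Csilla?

Csilla receives $40,000.

The spouse counts as an additional share at the children's level, so there are 4 primary shares of $40,000. Fenna takes one such share ($40,000).
The children's combined portion ($120,000) is divided into 3 shares of $40,000: Pablo and Cormac each take $40,000; Keturah's $40,000 share passes to Keturah's issue.
Keturah's share ($40,000) passes entirely to Csilla.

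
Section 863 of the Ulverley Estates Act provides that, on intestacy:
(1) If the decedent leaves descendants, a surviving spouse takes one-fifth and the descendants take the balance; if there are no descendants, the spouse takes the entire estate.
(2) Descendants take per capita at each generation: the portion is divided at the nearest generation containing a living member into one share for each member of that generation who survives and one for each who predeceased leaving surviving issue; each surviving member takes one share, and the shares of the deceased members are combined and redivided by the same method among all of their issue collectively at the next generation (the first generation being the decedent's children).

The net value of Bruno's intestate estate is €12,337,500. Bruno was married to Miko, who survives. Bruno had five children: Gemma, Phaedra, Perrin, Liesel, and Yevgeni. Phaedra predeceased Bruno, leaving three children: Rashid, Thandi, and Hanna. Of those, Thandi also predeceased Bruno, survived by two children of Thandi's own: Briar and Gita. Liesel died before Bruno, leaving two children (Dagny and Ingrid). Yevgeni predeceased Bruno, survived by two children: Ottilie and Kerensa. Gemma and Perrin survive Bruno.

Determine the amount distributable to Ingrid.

Miko takes one-fifth of €12,337,500 = €2,467,500. The remaining €9,870,000 passes to the descendants.
The descendants' portion (€9,870,000) is divided at the children's generation into 5 shares of €1,974,000. Gemma and Perrin each take €1,974,000. The 3 shares of the deceased (Phaedra, Liesel, and Yevgeni) are combined into a pool of €5,922,000.
That pool (€5,922,000) is divided at the grandchildren's generation into 7 shares of €846,000. Rashid, Hanna, Dagny, Ingrid, Ottilie, and Kerensa each take €846,000. The remaining share for the deceased Thandi (€846,000) is carried to the next generation.
That pool (€846,000) is divided at the great-grandchildren's generation equally among Briar and Gita: €423,000 each.

Ingrid receives €846,000.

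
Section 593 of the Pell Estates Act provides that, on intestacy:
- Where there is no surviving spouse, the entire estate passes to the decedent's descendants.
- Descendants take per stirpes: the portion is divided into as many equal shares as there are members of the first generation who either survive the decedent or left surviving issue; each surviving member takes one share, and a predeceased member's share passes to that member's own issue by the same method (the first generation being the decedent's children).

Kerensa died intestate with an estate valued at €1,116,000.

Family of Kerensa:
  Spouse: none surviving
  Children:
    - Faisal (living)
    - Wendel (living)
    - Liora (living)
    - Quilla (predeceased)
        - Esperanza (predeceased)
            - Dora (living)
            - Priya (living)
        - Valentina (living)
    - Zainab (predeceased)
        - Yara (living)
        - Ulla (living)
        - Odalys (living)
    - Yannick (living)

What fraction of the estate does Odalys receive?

The entire €1,116,000 passes to the descendants.
That amount (€1,116,000) is divided into 6 shares of €186,000: Faisal, Wendel, Liora, and Yannick each take €186,000; Quilla's €186,000 share passes to Quilla's issue; Zainab's €186,000 share passes to Zainab's issue.
Quilla's share (€186,000) is divided into 2 shares of €93,000: Valentina takes €93,000; Esperanza's €93,000 share passes to Esperanza's issue.
Esperanza's share (€93,000) is divided into 2 shares of €46,500: Dora and Priya each take €46,500.
Zainab's share (€186,000) is divided into 3 shares of €62,000: Yara, Ulla, and Odalys each take €62,000.

Odalys receives 1/18 of the estate.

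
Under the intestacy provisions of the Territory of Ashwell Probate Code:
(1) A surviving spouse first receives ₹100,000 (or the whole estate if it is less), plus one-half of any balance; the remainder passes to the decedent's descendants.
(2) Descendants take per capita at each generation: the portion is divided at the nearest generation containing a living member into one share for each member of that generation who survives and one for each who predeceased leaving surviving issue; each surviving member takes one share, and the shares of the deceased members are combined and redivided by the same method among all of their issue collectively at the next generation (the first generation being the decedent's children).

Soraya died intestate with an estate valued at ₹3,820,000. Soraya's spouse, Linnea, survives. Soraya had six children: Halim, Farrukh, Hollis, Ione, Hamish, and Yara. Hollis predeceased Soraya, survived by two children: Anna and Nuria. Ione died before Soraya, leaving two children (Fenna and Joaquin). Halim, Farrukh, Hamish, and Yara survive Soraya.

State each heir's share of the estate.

Linnea: ₹1,960,000; Halim: ₹310,000; Farrukh: ₹310,000; Anna: ₹155,000; Nuria: ₹155,000; Fenna: ₹155,000; Joaquin: ₹155,000; Hamish: ₹310,000; Yara: ₹310,000

Linnea first takes ₹100,000, leaving a balance of ₹3,720,000. Linnea then takes one-half of the balance (₹1,860,000), for a total of ₹1,960,000. The remaining ₹1,860,000 passes to the descendants.
The descendants' portion (₹1,860,000) is divided at the children's generation into 6 shares of ₹310,000. Halim, Farrukh, Hamish, and Yara each take ₹310,000. The 2 shares of the deceased (Hollis and Ione) are combined into a pool of ₹620,000.
That pool (₹620,000) is divided at the grandchildren's generation equally among Anna, Nuria, Fenna, and Joaquin: ₹155,000 each.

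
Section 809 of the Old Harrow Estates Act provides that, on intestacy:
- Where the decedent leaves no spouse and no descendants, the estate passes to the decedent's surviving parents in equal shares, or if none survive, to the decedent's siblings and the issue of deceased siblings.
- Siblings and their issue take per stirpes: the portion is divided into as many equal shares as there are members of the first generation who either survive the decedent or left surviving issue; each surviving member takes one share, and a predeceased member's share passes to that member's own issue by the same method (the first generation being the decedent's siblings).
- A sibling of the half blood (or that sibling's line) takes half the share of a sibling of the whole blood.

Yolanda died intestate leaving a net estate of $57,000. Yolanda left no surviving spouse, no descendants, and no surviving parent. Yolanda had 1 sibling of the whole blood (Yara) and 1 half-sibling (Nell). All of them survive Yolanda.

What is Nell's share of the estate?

The entire $57,000 passes to the siblings and their issue.
Counting each half-blood sibling's line as half a unit, there are 3/2 units in $57,000, so one unit is $38,000. Whole-blood lines (Yara) take $38,000 each; half-blood lines (Nell) take $19,000 each.

Nell receives $19,000.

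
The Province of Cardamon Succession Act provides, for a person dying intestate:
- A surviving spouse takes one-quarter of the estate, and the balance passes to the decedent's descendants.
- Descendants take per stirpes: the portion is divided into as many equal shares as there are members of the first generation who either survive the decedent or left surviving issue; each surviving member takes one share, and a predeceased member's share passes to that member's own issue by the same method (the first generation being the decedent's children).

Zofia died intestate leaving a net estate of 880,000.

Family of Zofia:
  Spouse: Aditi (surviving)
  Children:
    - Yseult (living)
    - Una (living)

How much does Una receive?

Aditi takes one-quarter of 880,000 = 220,000. The remaining 660,000 passes to the descendants.
The descendants' portion (660,000) is divided into 2 shares of 330,000: Yseult and Una each take 330,000.

Una receives 330,000.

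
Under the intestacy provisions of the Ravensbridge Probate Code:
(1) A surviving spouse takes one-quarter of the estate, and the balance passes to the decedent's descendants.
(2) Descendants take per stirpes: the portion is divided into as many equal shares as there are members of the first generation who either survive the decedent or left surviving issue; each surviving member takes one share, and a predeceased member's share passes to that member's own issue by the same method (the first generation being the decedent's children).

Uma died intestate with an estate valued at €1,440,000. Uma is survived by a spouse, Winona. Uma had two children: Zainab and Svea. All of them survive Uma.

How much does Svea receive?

Svea receives €540,000.

Winona takes one-quarter of €1,440,000 = €360,000. The remaining €1,080,000 passes to the descendants.
The descendants' portion (€1,080,000) is divided into 2 shares of €540,000: Zainab and Svea each take €540,000.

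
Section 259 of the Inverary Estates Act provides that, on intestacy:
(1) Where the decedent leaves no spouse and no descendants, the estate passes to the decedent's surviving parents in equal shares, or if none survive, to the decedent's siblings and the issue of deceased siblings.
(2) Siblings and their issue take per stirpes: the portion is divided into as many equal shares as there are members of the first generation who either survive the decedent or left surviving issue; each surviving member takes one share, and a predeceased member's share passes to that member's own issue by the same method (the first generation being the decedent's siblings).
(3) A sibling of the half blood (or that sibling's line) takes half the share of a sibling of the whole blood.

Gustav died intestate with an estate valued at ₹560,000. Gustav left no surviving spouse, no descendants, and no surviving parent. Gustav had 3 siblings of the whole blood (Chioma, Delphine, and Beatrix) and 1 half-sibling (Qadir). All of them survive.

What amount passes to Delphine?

The entire ₹560,000 passes to the siblings and their issue.
Counting each half-blood sibling's line as half a unit, there are 7/2 units in ₹560,000, so one unit is ₹160,000. Whole-blood lines (Chioma, Delphine, and Beatrix) take ₹160,000 each; half-blood lines (Qadir) take ₹80,000 each.

Delphine receives ₹160,000.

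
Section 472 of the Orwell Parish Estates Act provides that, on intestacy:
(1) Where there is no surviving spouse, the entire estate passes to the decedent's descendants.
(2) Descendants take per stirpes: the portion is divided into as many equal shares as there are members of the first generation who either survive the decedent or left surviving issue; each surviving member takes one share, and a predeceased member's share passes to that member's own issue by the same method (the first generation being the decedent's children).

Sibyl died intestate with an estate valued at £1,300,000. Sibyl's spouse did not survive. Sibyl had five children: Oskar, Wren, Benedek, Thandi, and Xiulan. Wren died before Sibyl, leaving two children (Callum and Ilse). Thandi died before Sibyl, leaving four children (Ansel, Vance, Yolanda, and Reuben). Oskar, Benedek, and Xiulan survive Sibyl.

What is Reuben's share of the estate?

The entire £1,300,000 passes to the descendants.
That amount (£1,300,000) is divided into 5 shares of £260,000: Oskar, Benedek, and Xiulan each take £260,000; Wren's £260,000 share passes to Wren's issue; Thandi's £260,000 share passes to Thandi's issue.
Wren's share (£260,000) is divided into 2 shares of £130,000: Callum and Ilse each take £130,000.
Thandi's share (£260,000) is divided into 4 shares of £65,000: Ansel, Vance, Yolanda, and Reuben each take £65,000.

Reuben receives £65,000.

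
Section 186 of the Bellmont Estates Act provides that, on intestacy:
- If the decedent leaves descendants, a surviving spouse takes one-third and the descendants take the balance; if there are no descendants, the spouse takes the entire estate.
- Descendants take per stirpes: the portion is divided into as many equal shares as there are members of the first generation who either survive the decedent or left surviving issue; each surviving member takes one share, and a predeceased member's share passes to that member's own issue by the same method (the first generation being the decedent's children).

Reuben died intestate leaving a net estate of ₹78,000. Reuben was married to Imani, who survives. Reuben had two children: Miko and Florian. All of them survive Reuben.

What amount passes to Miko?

Miko receives ₹26,000.

Imani takes one-third of ₹78,000 = ₹26,000. The remaining ₹52,000 passes to the descendants.
The descendants' portion (₹52,000) is divided into 2 shares of ₹26,000: Miko and Florian each take ₹26,000.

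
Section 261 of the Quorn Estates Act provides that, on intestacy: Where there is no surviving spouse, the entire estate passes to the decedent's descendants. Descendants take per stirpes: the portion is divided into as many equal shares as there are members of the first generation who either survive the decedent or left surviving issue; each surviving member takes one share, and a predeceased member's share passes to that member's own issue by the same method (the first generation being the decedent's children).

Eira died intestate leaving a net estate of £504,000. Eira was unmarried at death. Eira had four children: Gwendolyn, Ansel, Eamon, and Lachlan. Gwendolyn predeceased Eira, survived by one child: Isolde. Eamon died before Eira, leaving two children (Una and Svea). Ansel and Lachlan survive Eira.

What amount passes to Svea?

Svea receives £63,000.

The entire £504,000 passes to the descendants.
That amount (£504,000) is divided into 4 shares of £126,000: Ansel and Lachlan each take £126,000; Gwendolyn's £126,000 share passes to Gwendolyn's issue; Eamon's £126,000 share passes to Eamon's issue.
Gwendolyn's share (£126,000) passes entirely to Isolde.
Eamon's share (£126,000) is divided into 2 shares of £63,000: Una and Svea each take £63,000.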